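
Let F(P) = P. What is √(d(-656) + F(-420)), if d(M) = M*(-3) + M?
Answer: 2*√223 ≈ 29.866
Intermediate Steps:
d(M) = -2*M (d(M) = -3*M + M = -2*M)
√(d(-656) + F(-420)) = √(-2*(-656) - 420) = √(1312 - 420) = √892 = 2*√223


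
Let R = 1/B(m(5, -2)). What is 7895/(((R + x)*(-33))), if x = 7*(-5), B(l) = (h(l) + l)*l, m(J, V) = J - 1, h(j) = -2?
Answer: 63160/9207 ≈ 6.8600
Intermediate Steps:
m(J, V) = -1 + J
B(l) = l*(-2 + l) (B(l) = (-2 + l)*l = l*(-2 + l))
x = -35
R = ⅛ (R = 1/((-1 + 5)*(-2 + (-1 + 5))) = 1/(4*(-2 + 4)) = 1/(4*2) = 1/8 = ⅛ ≈ 0.12500)
7895/(((R + x)*(-33))) = 7895/(((⅛ - 35)*(-33))) = 7895/((-279/8*(-33))) = 7895/(9207/8) = 7895*(8/9207) = 63160/9207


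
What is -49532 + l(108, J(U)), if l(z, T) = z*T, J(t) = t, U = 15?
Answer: -47912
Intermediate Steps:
l(z, T) = T*z
-49532 + l(108, J(U)) = -49532 + 15*108 = -49532 + 1620 = -47912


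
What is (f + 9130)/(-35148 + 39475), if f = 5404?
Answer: 14534/4327 ≈ 3.3589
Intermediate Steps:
(f + 9130)/(-35148 + 39475) = (5404 + 9130)/(-35148 + 39475) = 14534/4327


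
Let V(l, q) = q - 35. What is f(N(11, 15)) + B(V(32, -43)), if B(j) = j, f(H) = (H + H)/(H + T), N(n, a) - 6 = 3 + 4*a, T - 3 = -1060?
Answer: -38601/494 ≈ -78.140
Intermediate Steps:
T = -1057 (T = 3 - 1060 = -1057)
N(n, a) = 9 + 4*a (N(n, a) = 6 + (3 + 4*a) = 9 + 4*a)
f(H) = 2*H/(-1057 + H) (f(H) = (H + H)/(H - 1057) = (2*H)/(-1057 + H) = 2*H/(-1057 + H))
V(l, q) = -35 + q
f(N(11, 15)) + B(V(32, -43)) = 2*(9 + 4*15)/(-1057 + (9 + 4*15)) + (-35 - 43) = 2*(9 + 60)/(-1057 + (9 + 60)) - 78 = 2*69/(-1057 + 69) - 78 = 2*69/(-988) - 78 = 2*69*(-1/988) - 78 = -69/494 - 78 = -38601/494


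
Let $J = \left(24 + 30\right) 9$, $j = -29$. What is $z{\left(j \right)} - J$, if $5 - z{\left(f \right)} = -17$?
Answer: $-464$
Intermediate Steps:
$J = 486$ ($J = 54 \cdot 9 = 486$)
$z{\left(f \right)} = 22$ ($z{\left(f \right)} = 5 - -17 = 5 + 17 = 22$)
$z{\left(j \right)} - J = 22 - 486 = -464$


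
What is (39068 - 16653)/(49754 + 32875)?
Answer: 22415/82629 ≈ 0.27127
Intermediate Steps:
(39068 - 16653)/(49754 + 32875) = 22415/82629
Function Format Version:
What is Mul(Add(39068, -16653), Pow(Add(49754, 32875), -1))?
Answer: Rational(22415, 82629) ≈ 0.27127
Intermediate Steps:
Mul(Add(39068, -16653), Pow(Add(49754, 32875), -1)) = Mul(22415, Pow(82629, -1)) = Mul(22415, Rational(1, 82629)) = Rational(22415, 82629)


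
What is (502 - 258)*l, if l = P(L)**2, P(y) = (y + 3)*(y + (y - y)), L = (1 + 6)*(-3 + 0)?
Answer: 34863696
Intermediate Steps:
L = -21 (L = 7*(-3) = -21)
P(y) = y*(3 + y) (P(y) = (3 + y)*(y + 0) = (3 + y)*y = y*(3 + y))
l = 142884 (l = (-21*(3 - 21))**2 = (-21*(-18))**2 = 378**2 = 142884)
(502 - 258)*l = (502 - 258)*142884 = 244*142884 = 34863696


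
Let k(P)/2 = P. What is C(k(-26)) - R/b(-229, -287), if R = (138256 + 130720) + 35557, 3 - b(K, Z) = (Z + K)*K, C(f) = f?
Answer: -648871/13129 ≈ -49.423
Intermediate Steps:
k(P) = 2*P
b(K, Z) = 3 - K*(K + Z) (b(K, Z) = 3 - (Z + K)*K = 3 - (K + Z)*K = 3 - K*(K + Z))
R = 304533 (R = 268976 + 35557 = 304533)
C(k(-26)) - R/b(-229, -287) = 2*(-26) - 304533/(3 - 1*(-229)**2 - 1*(-229)*(-287)) = -52 - 304533/(3 - 1*52441 - 65723) = -52 - 304533/(3 - 52441 - 65723) = -52 - 304533/(-118161) = -52 - 304533*(-1)/118161 = -52 - 1*(-33837/13129) = -52 + 33837/13129 = -648871/13129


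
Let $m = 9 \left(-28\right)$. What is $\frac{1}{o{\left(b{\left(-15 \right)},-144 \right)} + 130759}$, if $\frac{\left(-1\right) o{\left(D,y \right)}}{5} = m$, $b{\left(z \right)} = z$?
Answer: $\frac{1}{132019} \approx 7.5747 \cdot 10^{-6}$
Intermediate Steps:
$m = -252$
$o{\left(D,y \right)} = 1260$ ($o{\left(D,y \right)} = \left(-5\right) \left(-252\right) = 1260$)
$\frac{1}{o{\left(b{\left(-15 \right)},-144 \right)} + 130759} = \frac{1}{1260 + 130759} = \frac{1}{132019}$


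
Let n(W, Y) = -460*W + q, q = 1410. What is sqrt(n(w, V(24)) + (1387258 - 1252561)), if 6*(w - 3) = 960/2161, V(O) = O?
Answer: sqrt(629005396967)/2161 ≈ 367.01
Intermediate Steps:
w = 6643/2161 (w = 3 + (960/2161)/6 = 3 + (960*(1/2161))/6 = 3 + (1/6)*(960/2161) = 3 + 160/2161 = 6643/2161 ≈ 3.0740)
n(W, Y) = 1410 - 460*W (n(W, Y) = -460*W + 1410 = 1410 - 460*W)
sqrt(n(w, V(24)) + (1387258 - 1252561)) = sqrt((1410 - 460*6643/2161) + (1387258 - 1252561)) = sqrt((1410 - 3055780/2161) + 134697) = sqrt(-8770/2161 + 134697) = sqrt(291071447/2161) = sqrt(629005396967)/2161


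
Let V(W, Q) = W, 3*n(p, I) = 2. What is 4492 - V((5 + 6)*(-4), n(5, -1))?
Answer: 4536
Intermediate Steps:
n(p, I) = ⅔ (n(p, I) = (⅓)*2 = ⅔)
4492 - V((5 + 6)*(-4), n(5, -1)) = 4492 - (5 + 6)*(-4) = 4492 - 11*(-4) = 4492 - 1*(-44) = 4492 + 44 = 4536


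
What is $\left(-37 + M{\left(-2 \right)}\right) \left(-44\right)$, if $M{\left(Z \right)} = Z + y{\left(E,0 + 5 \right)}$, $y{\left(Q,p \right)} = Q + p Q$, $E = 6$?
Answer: $132$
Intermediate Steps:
$y{\left(Q,p \right)} = Q + Q p$
$M{\left(Z \right)} = 36 + Z$ ($M{\left(Z \right)} = Z + 6 \left(1 + \left(0 + 5\right)\right) = Z + 6 \left(1 + 5\right) = Z + 6 \cdot 6 = Z + 36 = 36 + Z$)
$\left(-37 + M{\left(-2 \right)}\right) \left(-44\right) = \left(-37 + \left(36 - 2\right)\right) \left(-44\right) = \left(-37 + 34\right) \left(-44\right) = \left(-3\right) \left(-44\right) = 132$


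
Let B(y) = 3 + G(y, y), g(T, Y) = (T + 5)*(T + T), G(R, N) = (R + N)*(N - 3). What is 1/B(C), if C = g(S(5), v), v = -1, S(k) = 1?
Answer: 1/219 ≈ 0.0045662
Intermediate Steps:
G(R, N) = (-3 + N)*(N + R) (G(R, N) = (N + R)*(-3 + N) = (-3 + N)*(N + R))
g(T, Y) = 2*T*(5 + T) (g(T, Y) = (5 + T)*(2*T) = 2*T*(5 + T))
C = 12 (C = 2*1*(5 + 1) = 2*1*6 = 12)
B(y) = 3 - 6*y + 2*y² (B(y) = 3 + (y² - 3*y - 3*y + y*y) = 3 + (y² - 3*y - 3*y + y²) = 3 + (-6*y + 2*y²) = 3 - 6*y + 2*y²)
1/B(C) = 1/(3 - 6*12 + 2*12²) = 1/(3 - 72 + 2*144) = 1/(3 - 72 + 288) = 1/219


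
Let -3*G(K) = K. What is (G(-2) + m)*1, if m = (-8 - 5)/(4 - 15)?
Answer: 61/33 ≈ 1.8485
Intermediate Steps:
G(K) = -K/3
m = 13/11 (m = -13/(-11) = -13*(-1/11) = 13/11 ≈ 1.1818)
(G(-2) + m)*1 = (-⅓*(-2) + 13/11)*1 = (⅔ + 13/11)*1 = (61/33)*1 = 61/33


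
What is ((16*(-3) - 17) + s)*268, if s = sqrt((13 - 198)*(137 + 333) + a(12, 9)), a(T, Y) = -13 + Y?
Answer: -17420 + 268*I*sqrt(86954) ≈ -17420.0 + 79028.0*I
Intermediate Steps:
s = I*sqrt(86954) (s = sqrt((13 - 198)*(137 + 333) + (-13 + 9)) = sqrt(-185*470 - 4) = sqrt(-86950 - 4) = sqrt(-86954) = I*sqrt(86954) ≈ 294.88*I)
((16*(-3) - 17) + s)*268 = ((16*(-3) - 17) + I*sqrt(86954))*268 = ((-48 - 17) + I*sqrt(86954))*268 = (-65 + I*sqrt(86954))*268 = -17420 + 268*I*sqrt(86954)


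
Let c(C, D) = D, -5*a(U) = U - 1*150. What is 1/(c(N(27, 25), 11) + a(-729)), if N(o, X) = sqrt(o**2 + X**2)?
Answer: 5/934 ≈ 0.0053533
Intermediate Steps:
a(U) = 30 - U/5 (a(U) = -(U - 1*150)/5 = -(U - 150)/5 = -(-150 + U)/5 = 30 - U/5)
N(o, X) = sqrt(X**2 + o**2)
1/(c(N(27, 25), 11) + a(-729)) = 1/(11 + (30 - 1/5*(-729))) = 1/(11 + (30 + 729/5)) = 1/(11 + 879/5) = 1/(934/5) = 5/934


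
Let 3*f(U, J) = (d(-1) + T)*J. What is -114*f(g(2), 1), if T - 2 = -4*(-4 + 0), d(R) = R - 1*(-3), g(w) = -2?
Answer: -760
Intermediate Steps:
d(R) = 3 + R (d(R) = R + 3 = 3 + R)
T = 18 (T = 2 - 4*(-4 + 0) = 2 - 4*(-4) = 2 + 16 = 18)
f(U, J) = 20*J/3 (f(U, J) = (((3 - 1) + 18)*J)/3 = ((2 + 18)*J)/3 = (20*J)/3 = 20*J/3)
-114*f(g(2), 1) = -760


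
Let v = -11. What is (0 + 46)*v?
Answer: -506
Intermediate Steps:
(0 + 46)*v = (0 + 46)*(-11) = 46*(-11) = -506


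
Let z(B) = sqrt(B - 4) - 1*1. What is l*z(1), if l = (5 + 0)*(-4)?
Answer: 20 - 20*I*sqrt(3) ≈ 20.0 - 34.641*I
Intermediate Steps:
l = -20 (l = 5*(-4) = -20)
z(B) = -1 + sqrt(-4 + B) (z(B) = sqrt(-4 + B) - 1 = -1 + sqrt(-4 + B))
l*z(1) = -20*(-1 + sqrt(-4 + 1)) = -20*(-1 + sqrt(-3)) = -20*(-1 + I*sqrt(3)) = 20 - 20*I*sqrt(3)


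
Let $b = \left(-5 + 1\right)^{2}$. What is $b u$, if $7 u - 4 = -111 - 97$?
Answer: $- \frac{3264}{7} \approx -466.29$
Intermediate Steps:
$b = 16$ ($b = \left(-4\right)^{2} = 16$)
$u = - \frac{204}{7}$ ($u = \frac{4}{7} + \frac{-111 - 97}{7} = \frac{4}{7} + \frac{1}{7} \left(-208\right) = \frac{4}{7} - \frac{208}{7} = - \frac{204}{7} \approx -29.143$)
$b u = 16 \left(- \frac{204}{7}\right) = - \frac{3264}{7}$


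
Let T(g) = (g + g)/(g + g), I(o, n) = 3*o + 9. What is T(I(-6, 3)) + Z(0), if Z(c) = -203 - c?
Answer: -202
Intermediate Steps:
I(o, n) = 9 + 3*o
T(g) = 1 (T(g) = (2*g)/((2*g)) = (2*g)*(1/(2*g)) = 1)
T(I(-6, 3)) + Z(0) = 1 + (-203 - 1*0) = 1 + (-203 + 0) = 1 - 203 = -202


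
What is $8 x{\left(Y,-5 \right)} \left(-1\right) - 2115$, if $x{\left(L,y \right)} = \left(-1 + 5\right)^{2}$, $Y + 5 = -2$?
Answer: $-2243$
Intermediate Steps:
$Y = -7$ ($Y = -5 - 2 = -7$)
$x{\left(L,y \right)} = 16$ ($x{\left(L,y \right)} = 4^{2} = 16$)
$8 x{\left(Y,-5 \right)} \left(-1\right) - 2115 = 8 \cdot 16 \left(-1\right) - 2115 = 128 \left(-1\right) - 2115 = -128 - 2115 = -2243$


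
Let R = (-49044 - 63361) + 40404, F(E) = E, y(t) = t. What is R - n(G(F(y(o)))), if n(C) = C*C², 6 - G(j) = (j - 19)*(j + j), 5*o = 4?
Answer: -1801851777/15625 ≈ -1.1532e+5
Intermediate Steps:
o = ⅘ (o = (⅕)*4 = ⅘ ≈ 0.80000)
G(j) = 6 - 2*j*(-19 + j) (G(j) = 6 - (j - 19)*(j + j) = 6 - (-19 + j)*2*j = 6 - 2*j*(-19 + j))
n(C) = C³
R = -72001 (R = -112405 + 40404 = -72001)
R - n(G(F(y(o)))) = -72001 - (6 - 2*(⅘)² + 38*(⅘))³ = -72001 - (6 - 2*16/25 + 152/5)³ = -72001 - (6 - 32/25 + 152/5)³ = -72001 - (878/25)³ = -72001 - 1*676836152/15625 = -72001 - 676836152/15625 = -1801851777/15625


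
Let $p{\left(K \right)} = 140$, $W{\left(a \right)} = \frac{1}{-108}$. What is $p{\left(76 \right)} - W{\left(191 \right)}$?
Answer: $\frac{15121}{108} \approx 140.01$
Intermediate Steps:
$W{\left(a \right)} = - \frac{1}{108}$
$p{\left(76 \right)} - W{\left(191 \right)} = 140 - - \frac{1}{108} = 140 + \frac{1}{108} = \frac{15121}{108}$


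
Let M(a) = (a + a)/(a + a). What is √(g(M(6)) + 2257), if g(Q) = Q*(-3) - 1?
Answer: √2253 ≈ 47.466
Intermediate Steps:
M(a) = 1 (M(a) = (2*a)/((2*a)) = (2*a)*(1/(2*a)) = 1)
g(Q) = -1 - 3*Q (g(Q) = -3*Q - 1 = -1 - 3*Q)
√(g(M(6)) + 2257) = √((-1 - 3*1) + 2257) = √((-1 - 3) + 2257) = √(-4 + 2257) = √2253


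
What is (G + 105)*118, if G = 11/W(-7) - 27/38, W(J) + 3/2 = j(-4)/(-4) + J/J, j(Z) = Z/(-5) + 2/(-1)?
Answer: 110507/19 ≈ 5816.2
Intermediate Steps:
j(Z) = -2 - Z/5 (j(Z) = Z*(-⅕) + 2*(-1) = -Z/5 - 2 = -2 - Z/5)
W(J) = -⅕ (W(J) = -3/2 + ((-2 - ⅕*(-4))/(-4) + J/J) = -3/2 + ((-2 + ⅘)*(-¼) + 1) = -3/2 + (-6/5*(-¼) + 1) = -3/2 + (3/10 + 1) = -3/2 + 13/10 = -⅕)
G = -2117/38 (G = 11/(-⅕) - 27/38 = 11*(-5) - 27*1/38 = -55 - 27/38 = -2117/38 ≈ -55.711)
(G + 105)*118 = (-2117/38 + 105)*118 = (1873/38)*118 = 110507/19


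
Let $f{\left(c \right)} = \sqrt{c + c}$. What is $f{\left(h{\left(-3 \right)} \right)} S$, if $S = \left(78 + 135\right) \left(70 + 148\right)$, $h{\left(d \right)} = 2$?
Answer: $92868$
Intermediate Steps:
$f{\left(c \right)} = \sqrt{2} \sqrt{c}$ ($f{\left(c \right)} = \sqrt{2 c} = \sqrt{2} \sqrt{c}$)
$S = 46434$ ($S = 213 \cdot 218 = 46434$)
$f{\left(h{\left(-3 \right)} \right)} S = \sqrt{2} \sqrt{2} \cdot 46434 = 2 \cdot 46434 = 92868$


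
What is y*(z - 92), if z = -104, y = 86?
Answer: -16856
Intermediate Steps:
y*(z - 92) = 86*(-104 - 92) = 86*(-196) = -16856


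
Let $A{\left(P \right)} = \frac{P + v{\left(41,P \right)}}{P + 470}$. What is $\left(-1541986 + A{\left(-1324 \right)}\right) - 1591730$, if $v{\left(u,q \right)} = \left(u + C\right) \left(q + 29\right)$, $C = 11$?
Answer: $- \frac{1338062400}{427} \approx -3.1336 \cdot 10^{6}$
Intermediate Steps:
$v{\left(u,q \right)} = \left(11 + u\right) \left(29 + q\right)$ ($v{\left(u,q \right)} = \left(u + 11\right) \left(q + 29\right) = \left(11 + u\right) \left(29 + q\right)$)
$A{\left(P \right)} = \frac{1508 + 53 P}{470 + P}$ ($A{\left(P \right)} = \frac{P + \left(319 + 11 P + 29 \cdot 41 + P 41\right)}{P + 470} = \frac{P + \left(319 + 11 P + 1189 + 41 P\right)}{470 + P} = \frac{P + \left(1508 + 52 P\right)}{470 + P} = \frac{1508 + 53 P}{470 + P}$)
$\left(-1541986 + A{\left(-1324 \right)}\right) - 1591730 = \left(-1541986 + \frac{1508 + 53 \left(-1324\right)}{470 - 1324}\right) - 1591730 = \left(-1541986 + \frac{1508 - 70172}{-854}\right) - 1591730 = \left(-1541986 - - \frac{34332}{427}\right) - 1591730 = \left(-1541986 + \frac{34332}{427}\right) - 1591730 = - \frac{658393690}{427} - 1591730 = - \frac{1338062400}{427}$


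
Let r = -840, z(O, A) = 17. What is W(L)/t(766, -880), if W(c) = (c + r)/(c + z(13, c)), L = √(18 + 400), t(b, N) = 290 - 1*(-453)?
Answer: 14698/95847 - 857*√418/95847 ≈ -0.029457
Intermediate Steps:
t(b, N) = 743 (t(b, N) = 290 + 453 = 743)
L = √418 ≈ 20.445
W(c) = (-840 + c)/(17 + c) (W(c) = (c - 840)/(c + 17) = (-840 + c)/(17 + c))
W(L)/t(766, -880) = ((-840 + √418)/(17 + √418))/743 = ((-840 + √418)/(17 + √418))*(1/743) = (-840 + √418)/(743*(17 + √418))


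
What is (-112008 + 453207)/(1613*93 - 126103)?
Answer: 341199/23906 ≈ 14.273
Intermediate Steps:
(-112008 + 453207)/(1613*93 - 126103) = 341199/(150009 - 126103) = 341199/23906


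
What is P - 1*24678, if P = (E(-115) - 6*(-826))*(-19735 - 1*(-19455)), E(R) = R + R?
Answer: -1347958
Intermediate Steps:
E(R) = 2*R
P = -1323280 (P = (2*(-115) - 6*(-826))*(-19735 - 1*(-19455)) = (-230 + 4956)*(-19735 + 19455) = 4726*(-280) = -1323280)
P - 1*24678 = -1323280 - 1*24678 = -1323280 - 24678 = -1347958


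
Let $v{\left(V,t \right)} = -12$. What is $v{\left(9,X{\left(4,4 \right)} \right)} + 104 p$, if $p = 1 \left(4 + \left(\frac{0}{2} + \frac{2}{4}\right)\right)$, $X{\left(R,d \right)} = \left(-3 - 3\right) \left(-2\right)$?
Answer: $456$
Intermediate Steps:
$X{\left(R,d \right)} = 12$ ($X{\left(R,d \right)} = \left(-6\right) \left(-2\right) = 12$)
$p = \frac{9}{2}$ ($p = 1 \left(4 + \left(0 \cdot \frac{1}{2} + 2 \cdot \frac{1}{4}\right)\right) = 1 \left(4 + \left(0 + \frac{1}{2}\right)\right) = 1 \left(4 + \frac{1}{2}\right) = 1 \cdot \frac{9}{2} = \frac{9}{2} \approx 4.5$)
$v{\left(9,X{\left(4,4 \right)} \right)} + 104 p = -12 + 104 \cdot \frac{9}{2} = -12 + 468 = 456$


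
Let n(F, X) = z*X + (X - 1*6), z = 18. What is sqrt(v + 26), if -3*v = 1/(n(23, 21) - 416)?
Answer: sqrt(123855)/69 ≈ 5.1004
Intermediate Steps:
n(F, X) = -6 + 19*X (n(F, X) = 18*X + (X - 1*6) = 18*X + (X - 6) = 18*X + (-6 + X) = -6 + 19*X)
v = 1/69 (v = -1/(3*((-6 + 19*21) - 416)) = -1/(3*((-6 + 399) - 416)) = -1/(3*(393 - 416)) = -1/3/(-23) = -1/3*(-1/23) = 1/69 ≈ 0.014493)
sqrt(v + 26) = sqrt(1/69 + 26) = sqrt(1795/69) = sqrt(123855)/69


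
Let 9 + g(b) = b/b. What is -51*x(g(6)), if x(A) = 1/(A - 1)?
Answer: 17/3 ≈ 5.6667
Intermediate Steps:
g(b) = -8 (g(b) = -9 + b/b = -9 + 1 = -8)
x(A) = 1/(-1 + A)
-51*x(g(6)) = -51/(-1 - 8) = -51/(-9) = -51*(-1/9) = 17/3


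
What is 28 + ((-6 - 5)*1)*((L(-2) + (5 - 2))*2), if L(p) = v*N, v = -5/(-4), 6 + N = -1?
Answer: 309/2 ≈ 154.50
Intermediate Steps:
N = -7 (N = -6 - 1 = -7)
v = 5/4 (v = -5*(-1/4) = 5/4 ≈ 1.2500)
L(p) = -35/4 (L(p) = (5/4)*(-7) = -35/4)
28 + ((-6 - 5)*1)*((L(-2) + (5 - 2))*2) = 28 + ((-6 - 5)*1)*((-35/4 + (5 - 2))*2) = 28 + (-11*1)*((-35/4 + 3)*2) = 28 - (-253)*2/4 = 28 - 11*(-23/2) = 28 + 253/2 = 309/2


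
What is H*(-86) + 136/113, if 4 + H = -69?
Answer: 709550/113 ≈ 6279.2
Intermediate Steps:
H = -73 (H = -4 - 69 = -73)
H*(-86) + 136/113 = -73*(-86) + 136/113 = 6278 + 136*(1/113) = 6278 + 136/113 = 709550/113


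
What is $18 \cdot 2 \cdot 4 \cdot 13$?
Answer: $1872$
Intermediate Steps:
$18 \cdot 2 \cdot 4 \cdot 13 = 18 \cdot 8 \cdot 13 = 144 \cdot 13 = 1872$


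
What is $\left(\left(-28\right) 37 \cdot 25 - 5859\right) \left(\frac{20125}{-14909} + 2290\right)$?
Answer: $- \frac{1083664242115}{14909} \approx -7.2685 \cdot 10^{7}$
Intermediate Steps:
$\left(\left(-28\right) 37 \cdot 25 - 5859\right) \left(\frac{20125}{-14909} + 2290\right) = \left(\left(-1036\right) 25 + \left(-20751 + 14892\right)\right) \left(20125 \left(- \frac{1}{14909}\right) + 2290\right) = \left(-25900 - 5859\right) \left(- \frac{20125}{14909} + 2290\right) = \left(-31759\right) \frac{34121485}{14909} = - \frac{1083664242115}{14909}$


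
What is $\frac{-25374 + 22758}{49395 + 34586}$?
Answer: $- \frac{2616}{83981} \approx -0.03115$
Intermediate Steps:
$\frac{-25374 + 22758}{49395 + 34586} = - \frac{2616}{83981}$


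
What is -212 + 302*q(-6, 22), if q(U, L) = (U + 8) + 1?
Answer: 694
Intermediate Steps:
q(U, L) = 9 + U (q(U, L) = (8 + U) + 1 = 9 + U)
-212 + 302*q(-6, 22) = -212 + 302*(9 - 6) = -212 + 302*3 = -212 + 906 = 694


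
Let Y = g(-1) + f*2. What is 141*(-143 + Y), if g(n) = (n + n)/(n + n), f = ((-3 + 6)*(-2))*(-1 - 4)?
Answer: -11562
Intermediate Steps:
f = 30 (f = (3*(-2))*(-5) = -6*(-5) = 30)
g(n) = 1 (g(n) = (2*n)/((2*n)) = (2*n)*(1/(2*n)) = 1)
Y = 61 (Y = 1 + 30*2 = 1 + 60 = 61)
141*(-143 + Y) = 141*(-143 + 61) = 141*(-82) = -11562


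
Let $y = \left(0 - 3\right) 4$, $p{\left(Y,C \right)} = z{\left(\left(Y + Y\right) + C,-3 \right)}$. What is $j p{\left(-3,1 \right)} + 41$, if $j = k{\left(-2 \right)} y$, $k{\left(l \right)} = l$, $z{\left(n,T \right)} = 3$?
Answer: $113$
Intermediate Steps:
$p{\left(Y,C \right)} = 3$
$y = -12$ ($y = \left(-3\right) 4 = -12$)
$j = 24$ ($j = \left(-2\right) \left(-12\right) = 24$)
$j p{\left(-3,1 \right)} + 41 = 24 \cdot 3 + 41 = 72 + 41 = 113$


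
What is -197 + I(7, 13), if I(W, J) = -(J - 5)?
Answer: -205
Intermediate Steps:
I(W, J) = 5 - J (I(W, J) = -(-5 + J) = 5 - J)
-197 + I(7, 13) = -197 + (5 - 1*13) = -197 + (5 - 13) = -197 - 8 = -205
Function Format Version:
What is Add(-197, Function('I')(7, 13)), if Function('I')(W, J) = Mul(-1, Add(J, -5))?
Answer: -205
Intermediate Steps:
Function('I')(W, J) = Add(5, Mul(-1, J)) (Function('I')(W, J) = Mul(-1, Add(-5, J)) = Add(5, Mul(-1, J)))
Add(-197, Function('I')(7, 13)) = Add(-197, Add(5, Mul(-1, 13))) = Add(-197, Add(5, -13)) = Add(-197, -8) = -205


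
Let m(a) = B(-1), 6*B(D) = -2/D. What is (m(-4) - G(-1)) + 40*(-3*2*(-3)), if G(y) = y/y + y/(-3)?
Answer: 719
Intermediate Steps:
B(D) = -1/(3*D) (B(D) = (-2/D)/6 = -1/(3*D))
G(y) = 1 - y/3 (G(y) = 1 + y*(-⅓) = 1 - y/3)
m(a) = ⅓ (m(a) = -⅓/(-1) = -⅓*(-1) = ⅓)
(m(-4) - G(-1)) + 40*(-3*2*(-3)) = (⅓ - (1 - ⅓*(-1))) + 40*(-3*2*(-3)) = (⅓ - (1 + ⅓)) + 40*(-6*(-3)) = (⅓ - 1*4/3) + 40*18 = (⅓ - 4/3) + 720 = -1 + 720 = 719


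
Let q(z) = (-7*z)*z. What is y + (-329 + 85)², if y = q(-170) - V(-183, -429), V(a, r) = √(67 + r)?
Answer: -142764 - I*√362 ≈ -1.4276e+5 - 19.026*I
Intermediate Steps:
q(z) = -7*z²
y = -202300 - I*√362 (y = -7*(-170)² - √(67 - 429) = -7*28900 - √(-362) = -202300 - I*√362 ≈ -2.023e+5 - 19.026*I)
y + (-329 + 85)² = (-202300 - I*√362) + (-329 + 85)² = (-202300 - I*√362) + (-244)² = (-202300 - I*√362) + 59536 = -142764 - I*√362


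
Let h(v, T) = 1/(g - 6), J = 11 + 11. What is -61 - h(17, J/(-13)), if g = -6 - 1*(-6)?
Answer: -365/6 ≈ -60.833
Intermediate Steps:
J = 22
g = 0 (g = -6 + 6 = 0)
h(v, T) = -⅙ (h(v, T) = 1/(0 - 6) = 1/(-6) = -⅙)
-61 - h(17, J/(-13)) = -61 - 1*(-⅙) = -61 + ⅙ = -365/6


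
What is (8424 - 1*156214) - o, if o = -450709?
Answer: 302919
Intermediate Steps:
(8424 - 1*156214) - o = (8424 - 1*156214) - 1*(-450709) = (8424 - 156214) + 450709 = -147790 + 450709 = 302919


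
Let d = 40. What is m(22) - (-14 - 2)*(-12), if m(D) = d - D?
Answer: -174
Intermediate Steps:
m(D) = 40 - D
m(22) - (-14 - 2)*(-12) = (40 - 1*22) - (-14 - 2)*(-12) = (40 - 22) - (-16)*(-12) = 18 - 1*192 = 18 - 192 = -174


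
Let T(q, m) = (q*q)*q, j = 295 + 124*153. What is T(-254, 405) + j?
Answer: -16367797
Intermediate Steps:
j = 19267 (j = 295 + 18972 = 19267)
T(q, m) = q³ (T(q, m) = q²*q = q³)
T(-254, 405) + j = (-254)³ + 19267 = -16387064 + 19267 = -16367797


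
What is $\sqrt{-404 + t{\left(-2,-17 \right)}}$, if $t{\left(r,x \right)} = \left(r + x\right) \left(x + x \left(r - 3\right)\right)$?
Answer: $4 i \sqrt{106} \approx 41.182 i$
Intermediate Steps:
$t{\left(r,x \right)} = \left(r + x\right) \left(x + x \left(-3 + r\right)\right)$
$\sqrt{-404 + t{\left(-2,-17 \right)}} = \sqrt{-404 - 17 \left(\left(-2\right)^{2} - -4 - -34 - -34\right)} = \sqrt{-404 - 17 \left(4 + 4 + 34 + 34\right)} = \sqrt{-404 - 1292} = \sqrt{-1696} = 4 i \sqrt{106}$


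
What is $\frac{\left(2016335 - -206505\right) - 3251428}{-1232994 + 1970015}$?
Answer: $- \frac{1028588}{737021} \approx -1.3956$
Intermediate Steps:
$\frac{\left(2016335 - -206505\right) - 3251428}{-1232994 + 1970015} = \frac{\left(2016335 + 206505\right) - 3251428}{737021} = \left(2222840 - 3251428\right) \frac{1}{737021} = \left(-1028588\right) \frac{1}{737021} = - \frac{1028588}{737021}$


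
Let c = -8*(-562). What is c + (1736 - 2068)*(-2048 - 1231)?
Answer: 1093124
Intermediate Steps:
c = 4496
c + (1736 - 2068)*(-2048 - 1231) = 4496 + (1736 - 2068)*(-2048 - 1231) = 4496 - 332*(-3279) = 4496 + 1088628 = 1093124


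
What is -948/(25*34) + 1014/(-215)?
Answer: -106572/18275 ≈ -5.8316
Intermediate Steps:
-948/(25*34) + 1014/(-215) = -948/850 + 1014*(-1/215) = -948*1/850 - 1014/215 = -474/425 - 1014/215 = -106572/18275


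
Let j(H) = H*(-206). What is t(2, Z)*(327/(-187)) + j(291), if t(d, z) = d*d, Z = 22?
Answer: -11211210/187 ≈ -59953.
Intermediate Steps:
j(H) = -206*H
t(d, z) = d**2
t(2, Z)*(327/(-187)) + j(291) = 2**2*(327/(-187)) - 206*291 = 4*(327*(-1/187)) - 59946 = 4*(-327/187) - 59946 = -1308/187 - 59946 = -11211210/187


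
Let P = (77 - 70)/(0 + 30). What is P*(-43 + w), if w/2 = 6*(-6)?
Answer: -161/6 ≈ -26.833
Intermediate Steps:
P = 7/30 ≈ 0.23333
w = -72 (w = 2*(6*(-6)) = 2*(-36) = -72)
P*(-43 + w) = 7*(-43 - 72)/30 = (7/30)*(-115) = -161/6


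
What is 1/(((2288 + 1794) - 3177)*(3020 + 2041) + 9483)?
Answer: 1/4589688 ≈ 2.1788e-7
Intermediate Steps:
1/(((2288 + 1794) - 3177)*(3020 + 2041) + 9483) = 1/((4082 - 3177)*5061 + 9483) = 1/(905*5061 + 9483) = 1/(4580205 + 9483) = 1/4589688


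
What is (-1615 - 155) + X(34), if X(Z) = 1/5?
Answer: -8849/5 ≈ -1769.8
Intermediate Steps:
X(Z) = ⅕
(-1615 - 155) + X(34) = (-1615 - 155) + ⅕ = -1770 + ⅕ = -8849/5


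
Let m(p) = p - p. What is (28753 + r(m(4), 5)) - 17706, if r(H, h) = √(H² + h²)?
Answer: 11052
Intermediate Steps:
m(p) = 0
(28753 + r(m(4), 5)) - 17706 = (28753 + √(0² + 5²)) - 17706 = (28753 + √(0 + 25)) - 17706 = (28753 + √25) - 17706 = (28753 + 5) - 17706 = 28758 - 17706 = 11052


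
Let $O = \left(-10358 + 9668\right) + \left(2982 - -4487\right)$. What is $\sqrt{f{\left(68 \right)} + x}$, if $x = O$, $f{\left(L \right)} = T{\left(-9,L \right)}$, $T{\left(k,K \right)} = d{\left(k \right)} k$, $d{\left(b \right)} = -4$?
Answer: $\sqrt{6815} \approx 82.553$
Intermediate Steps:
$T{\left(k,K \right)} = - 4 k$
$O = 6779$ ($O = -690 + \left(2982 + 4487\right) = -690 + 7469 = 6779$)
$f{\left(L \right)} = 36$ ($f{\left(L \right)} = \left(-4\right) \left(-9\right) = 36$)
$x = 6779$
$\sqrt{f{\left(68 \right)} + x} = \sqrt{36 + 6779} = \sqrt{6815}$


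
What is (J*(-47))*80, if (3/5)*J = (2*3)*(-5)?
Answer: 188000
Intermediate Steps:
J = -50 (J = 5*((2*3)*(-5))/3 = 5*(6*(-5))/3 = (5/3)*(-30) = -50)
(J*(-47))*80 = -50*(-47)*80 = 2350*80 = 188000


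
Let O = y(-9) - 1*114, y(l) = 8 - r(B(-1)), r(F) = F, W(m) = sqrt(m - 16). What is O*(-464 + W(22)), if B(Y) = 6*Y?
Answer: 46400 - 100*sqrt(6) ≈ 46155.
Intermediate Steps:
W(m) = sqrt(-16 + m)
y(l) = 14 (y(l) = 8 - 6*(-1) = 8 - 1*(-6) = 8 + 6 = 14)
O = -100 (O = 14 - 1*114 = 14 - 114 = -100)
O*(-464 + W(22)) = -100*(-464 + sqrt(-16 + 22)) = -100*(-464 + sqrt(6)) = 46400 - 100*sqrt(6)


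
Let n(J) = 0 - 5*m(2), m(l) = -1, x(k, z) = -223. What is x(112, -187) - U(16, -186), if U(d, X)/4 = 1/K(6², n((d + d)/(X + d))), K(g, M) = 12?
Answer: -670/3 ≈ -223.33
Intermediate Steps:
n(J) = 5 (n(J) = 0 - 5*(-1) = 0 + 5 = 5)
U(d, X) = ⅓ (U(d, X) = 4/12 = 4*(1/12) = ⅓)
x(112, -187) - U(16, -186) = -223 - 1*⅓ = -223 - ⅓ = -670/3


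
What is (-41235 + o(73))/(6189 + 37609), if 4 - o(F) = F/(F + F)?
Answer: -82463/87596 ≈ -0.94140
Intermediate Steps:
o(F) = 7/2 (o(F) = 4 - F/(F + F) = 4 - F/(2*F) = 4 - 1/(2*F)*F = 4 - 1*½ = 4 - ½ = 7/2)
(-41235 + o(73))/(6189 + 37609) = (-41235 + 7/2)/(6189 + 37609) = -82463/2/43798 = -82463/2*1/43798 = -82463/87596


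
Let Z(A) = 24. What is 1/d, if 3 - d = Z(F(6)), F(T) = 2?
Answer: -1/21 ≈ -0.047619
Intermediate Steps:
d = -21 (d = 3 - 1*24 = 3 - 24 = -21)
1/d = 1/(-21) = -1/21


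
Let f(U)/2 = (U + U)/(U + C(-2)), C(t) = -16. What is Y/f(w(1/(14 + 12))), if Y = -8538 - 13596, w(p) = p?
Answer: 4592805/2 ≈ 2.2964e+6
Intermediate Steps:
f(U) = 4*U/(-16 + U) (f(U) = 2*((U + U)/(U - 16)) = 2*((2*U)/(-16 + U)) = 2*(2*U/(-16 + U)) = 4*U/(-16 + U))
Y = -22134
Y/f(w(1/(14 + 12))) = -22134*(-16 + 1/(14 + 12))*(14 + 12)/4 = -22134/(4/(26*(-16 + 1/26))) = -22134/(4*(1/26)/(-16 + 1/26)) = -22134/(4*(1/26)/(-415/26)) = -22134/(4*(1/26)*(-26/415)) = -22134/(-4/415) = -22134*(-415/4) = 4592805/2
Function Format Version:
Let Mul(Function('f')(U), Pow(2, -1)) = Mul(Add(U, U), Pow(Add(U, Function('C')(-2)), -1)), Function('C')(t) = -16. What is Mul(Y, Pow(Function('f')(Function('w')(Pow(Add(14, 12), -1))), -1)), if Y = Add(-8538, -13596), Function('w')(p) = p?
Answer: Rational(4592805, 2) ≈ 2.2964e+6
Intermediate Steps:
Function('f')(U) = Mul(4, U, Pow(Add(-16, U), -1)) (Function('f')(U) = Mul(2, Mul(Add(U, U), Pow(Add(U, -16), -1))) = Mul(2, Mul(Mul(2, U), Pow(Add(-16, U), -1))) = Mul(2, Mul(2, U, Pow(Add(-16, U), -1))) = Mul(4, U, Pow(Add(-16, U), -1)))
Y = -22134
Mul(Y, Pow(Function('f')(Function('w')(Pow(Add(14, 12), -1))), -1)) = Mul(-22134, Pow(Mul(4, Pow(Add(14, 12), -1), Pow(Add(-16, Pow(Add(14, 12), -1)), -1)), -1)) = Mul(-22134, Pow(Mul(4, Pow(26, -1), Pow(Add(-16, Pow(26, -1)), -1)), -1)) = Mul(-22134, Pow(Mul(4, Rational(1, 26), Pow(Add(-16, Rational(1, 26)), -1)), -1)) = Mul(-22134, Pow(Mul(4, Rational(1, 26), Pow(Rational(-415, 26), -1)), -1)) = Mul(-22134, Pow(Mul(4, Rational(1, 26), Rational(-26, 415)), -1)) = Mul(-22134, Pow(Rational(-4, 415), -1)) = Mul(-22134, Rational(-415, 4)) = Rational(4592805, 2)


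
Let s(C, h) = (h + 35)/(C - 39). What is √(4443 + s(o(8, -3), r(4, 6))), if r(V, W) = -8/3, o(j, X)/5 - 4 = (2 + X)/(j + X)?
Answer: √3997245/30 ≈ 66.644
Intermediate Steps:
o(j, X) = 20 + 5*(2 + X)/(X + j) (o(j, X) = 20 + 5*((2 + X)/(j + X)) = 20 + 5*((2 + X)/(X + j)) = 20 + 5*(2 + X)/(X + j))
r(V, W) = -8/3 (r(V, W) = -8*⅓ = -8/3)
s(C, h) = (35 + h)/(-39 + C)
√(4443 + s(o(8, -3), r(4, 6))) = √(4443 + (35 - 8/3)/(-39 + 5*(2 + 4*8 + 5*(-3))/(-3 + 8))) = √(4443 + (97/3)/(-39 + 5*(2 + 32 - 15)/5)) = √(4443 + (97/3)/(-39 + 5*(⅕)*19)) = √(4443 + (97/3)/(-39 + 19)) = √(4443 + (97/3)/(-20)) = √(4443 - 1/20*97/3) = √(4443 - 97/60) = √(266483/60) = √3997245/30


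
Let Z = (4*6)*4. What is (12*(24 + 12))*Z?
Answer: 41472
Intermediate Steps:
Z = 96 (Z = 24*4 = 96)
(12*(24 + 12))*Z = (12*(24 + 12))*96 = (12*36)*96 = 432*96 = 41472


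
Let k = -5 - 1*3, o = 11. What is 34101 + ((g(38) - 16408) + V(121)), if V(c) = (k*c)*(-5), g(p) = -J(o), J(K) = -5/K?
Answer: 247868/11 ≈ 22533.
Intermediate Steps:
k = -8 (k = -5 - 3 = -8)
g(p) = 5/11 (g(p) = -(-5)/11 = -1*(-5/11) = 5/11)
V(c) = 40*c (V(c) = -8*c*(-5) = 40*c)
34101 + ((g(38) - 16408) + V(121)) = 34101 + ((5/11 - 16408) + 40*121) = 34101 + (-180483/11 + 4840) = 34101 - 127243/11 = 247868/11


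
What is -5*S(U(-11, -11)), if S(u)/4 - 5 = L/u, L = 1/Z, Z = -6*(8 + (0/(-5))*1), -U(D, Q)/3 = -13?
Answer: -46795/468 ≈ -99.989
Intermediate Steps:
U(D, Q) = 39 (U(D, Q) = -3*(-13) = 39)
Z = -48 (Z = -6*(8 + (0*(-1/5))*1) = -6*(8 + 0*1) = -6*(8 + 0) = -6*8 = -48)
L = -1/48 (L = 1/(-48) = -1/48 ≈ -0.020833)
S(u) = 20 - 1/(12*u) (S(u) = 20 + 4*(-1/(48*u)) = 20 - 1/(12*u))
-5*S(U(-11, -11)) = -5*(20 - 1/12/39) = -5*(20 - 1/12*1/39) = -5*(20 - 1/468) = -5*9359/468 = -46795/468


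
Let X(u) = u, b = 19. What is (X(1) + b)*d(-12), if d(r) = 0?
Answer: 0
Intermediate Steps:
(X(1) + b)*d(-12) = (1 + 19)*0 = 20*0 = 0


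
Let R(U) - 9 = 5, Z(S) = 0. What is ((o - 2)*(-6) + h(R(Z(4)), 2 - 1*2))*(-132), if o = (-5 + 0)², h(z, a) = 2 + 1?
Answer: 17820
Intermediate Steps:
R(U) = 14 (R(U) = 9 + 5 = 14)
h(z, a) = 3
o = 25 (o = (-5)² = 25)
((o - 2)*(-6) + h(R(Z(4)), 2 - 1*2))*(-132) = ((25 - 2)*(-6) + 3)*(-132) = (23*(-6) + 3)*(-132) = (-138 + 3)*(-132) = -135*(-132) = 17820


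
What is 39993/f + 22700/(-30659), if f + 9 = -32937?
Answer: -658006529/336697138 ≈ -1.9543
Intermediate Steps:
f = -32946 (f = -9 - 32937 = -32946)
39993/f + 22700/(-30659) = 39993/(-32946) + 22700/(-30659) = 39993*(-1/32946) + 22700*(-1/30659) = -13331/10982 - 22700/30659 = -658006529/336697138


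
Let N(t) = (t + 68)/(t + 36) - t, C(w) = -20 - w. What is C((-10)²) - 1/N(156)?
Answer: -111474/929 ≈ -119.99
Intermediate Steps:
N(t) = -t + (68 + t)/(36 + t) (N(t) = (68 + t)/(36 + t) - t = -t + (68 + t)/(36 + t))
C((-10)²) - 1/N(156) = (-20 - 1*(-10)²) - 1/((68 - 1*156² - 35*156)/(36 + 156)) = (-20 - 1*100) - 1/((68 - 1*24336 - 5460)/192) = (-20 - 100) - 1/((68 - 24336 - 5460)/192) = -120 - 1/((1/192)*(-29728)) = -120 - 1/(-929/6) = -120 - 1*(-6/929) = -120 + 6/929 = -111474/929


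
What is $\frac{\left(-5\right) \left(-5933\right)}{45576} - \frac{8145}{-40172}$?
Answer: $\frac{390729725}{457719768} \approx 0.85364$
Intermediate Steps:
$\frac{\left(-5\right) \left(-5933\right)}{45576} - \frac{8145}{-40172} = 29665 \cdot \frac{1}{45576} - - \frac{8145}{40172} = \frac{29665}{45576} + \frac{8145}{40172} = \frac{390729725}{457719768}$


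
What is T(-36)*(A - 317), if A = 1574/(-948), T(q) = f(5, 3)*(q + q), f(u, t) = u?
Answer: 9062700/79 ≈ 1.1472e+5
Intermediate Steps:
T(q) = 10*q (T(q) = 5*(q + q) = 5*(2*q) = 10*q)
A = -787/474 (A = 1574*(-1/948) = -787/474 ≈ -1.6603)
T(-36)*(A - 317) = (10*(-36))*(-787/474 - 317) = -360*(-151045/474) = 9062700/79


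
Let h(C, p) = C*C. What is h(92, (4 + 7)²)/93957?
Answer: 8464/93957 ≈ 0.090084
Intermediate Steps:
h(C, p) = C²
h(92, (4 + 7)²)/93957 = 92²/93957 = 8464*(1/93957) = 8464/93957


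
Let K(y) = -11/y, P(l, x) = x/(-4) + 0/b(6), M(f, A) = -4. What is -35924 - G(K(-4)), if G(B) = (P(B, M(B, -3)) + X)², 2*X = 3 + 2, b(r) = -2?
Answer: -143745/4 ≈ -35936.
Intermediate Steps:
X = 5/2 (X = (3 + 2)/2 = (½)*5 = 5/2 ≈ 2.5000)
P(l, x) = -x/4 (P(l, x) = x/(-4) + 0/(-2) = x*(-¼) + 0*(-½) = -x/4 + 0 = -x/4)
G(B) = 49/4 (G(B) = (-¼*(-4) + 5/2)² = (1 + 5/2)² = (7/2)² = 49/4)
-35924 - G(K(-4)) = -35924 - 1*49/4 = -35924 - 49/4 = -143745/4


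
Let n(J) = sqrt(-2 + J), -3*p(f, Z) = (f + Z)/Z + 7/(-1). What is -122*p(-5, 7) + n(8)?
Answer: -5734/21 + sqrt(6) ≈ -270.60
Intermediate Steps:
p(f, Z) = 7/3 - (Z + f)/(3*Z) (p(f, Z) = -((f + Z)/Z + 7/(-1))/3 = -((Z + f)/Z + 7*(-1))/3 = -((Z + f)/Z - 7)/3 = -(-7 + (Z + f)/Z)/3 = 7/3 - (Z + f)/(3*Z))
-122*p(-5, 7) + n(8) = -122*(2 - 1/3*(-5)/7) + sqrt(-2 + 8) = -122*(2 - 1/3*(-5)*1/7) + sqrt(6) = -122*(2 + 5/21) + sqrt(6) = -122*47/21 + sqrt(6) = -5734/21 + sqrt(6)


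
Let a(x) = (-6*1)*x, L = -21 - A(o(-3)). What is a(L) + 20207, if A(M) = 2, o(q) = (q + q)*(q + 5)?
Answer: 20345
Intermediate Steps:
o(q) = 2*q*(5 + q) (o(q) = (2*q)*(5 + q) = 2*q*(5 + q))
L = -23 (L = -21 - 1*2 = -21 - 2 = -23)
a(x) = -6*x
a(L) + 20207 = -6*(-23) + 20207 = 138 + 20207 = 20345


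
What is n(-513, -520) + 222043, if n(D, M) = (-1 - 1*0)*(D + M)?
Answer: 223076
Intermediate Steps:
n(D, M) = -D - M (n(D, M) = (-1 + 0)*(D + M) = -(D + M) = -D - M)
n(-513, -520) + 222043 = (-1*(-513) - 1*(-520)) + 222043 = (513 + 520) + 222043 = 1033 + 222043 = 223076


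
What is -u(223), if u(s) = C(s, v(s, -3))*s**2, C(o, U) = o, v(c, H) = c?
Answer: -11089567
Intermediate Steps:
u(s) = s**3 (u(s) = s*s**2 = s**3)
-u(223) = -1*223**3 = -1*11089567 = -11089567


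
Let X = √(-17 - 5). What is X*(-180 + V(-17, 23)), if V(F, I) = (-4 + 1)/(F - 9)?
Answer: -4677*I*√22/26 ≈ -843.73*I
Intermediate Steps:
V(F, I) = -3/(-9 + F)
X = I*√22 (X = √(-22) = I*√22 ≈ 4.6904*I)
X*(-180 + V(-17, 23)) = (I*√22)*(-180 - 3/(-9 - 17)) = (I*√22)*(-180 - 3/(-26)) = (I*√22)*(-180 - 3*(-1/26)) = (I*√22)*(-180 + 3/26) = (I*√22)*(-4677/26) = -4677*I*√22/26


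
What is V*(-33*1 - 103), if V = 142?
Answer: -19312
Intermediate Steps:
V*(-33*1 - 103) = 142*(-33*1 - 103) = 142*(-33 - 103) = 142*(-136) = -19312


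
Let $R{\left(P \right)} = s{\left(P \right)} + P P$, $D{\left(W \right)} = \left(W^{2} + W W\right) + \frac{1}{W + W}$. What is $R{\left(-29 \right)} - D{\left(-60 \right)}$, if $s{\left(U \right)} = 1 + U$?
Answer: $- \frac{766439}{120} \approx -6387.0$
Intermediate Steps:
$D{\left(W \right)} = \frac{1}{2 W} + 2 W^{2}$ ($D{\left(W \right)} = \left(W^{2} + W^{2}\right) + \frac{1}{2 W} = 2 W^{2} + \frac{1}{2 W} = \frac{1}{2 W} + 2 W^{2}$)
$R{\left(P \right)} = 1 + P + P^{2}$ ($R{\left(P \right)} = \left(1 + P\right) + P P = \left(1 + P\right) + P^{2} = 1 + P + P^{2}$)
$R{\left(-29 \right)} - D{\left(-60 \right)} = \left(1 - 29 + \left(-29\right)^{2}\right) - \frac{1 + 4 \left(-60\right)^{3}}{2 \left(-60\right)} = \left(1 - 29 + 841\right) - \frac{1}{2} \left(- \frac{1}{60}\right) \left(1 + 4 \left(-216000\right)\right) = 813 - \frac{1}{2} \left(- \frac{1}{60}\right) \left(1 - 864000\right) = 813 - \frac{1}{2} \left(- \frac{1}{60}\right) \left(-863999\right) = 813 - \frac{863999}{120} = - \frac{766439}{120}$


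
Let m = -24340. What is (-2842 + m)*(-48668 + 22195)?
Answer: 719589086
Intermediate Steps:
(-2842 + m)*(-48668 + 22195) = (-2842 - 24340)*(-48668 + 22195) = -27182*(-26473) = 719589086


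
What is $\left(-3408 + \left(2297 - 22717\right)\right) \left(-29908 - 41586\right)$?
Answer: $1703559032$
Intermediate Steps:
$\left(-3408 + \left(2297 - 22717\right)\right) \left(-29908 - 41586\right) = \left(-3408 - 20420\right) \left(-71494\right) = \left(-23828\right) \left(-71494\right) = 1703559032$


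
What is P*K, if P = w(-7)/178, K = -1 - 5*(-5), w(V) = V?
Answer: -84/89 ≈ -0.94382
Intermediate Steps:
K = 24 (K = -1 + 25 = 24)
P = -7/178 ≈ -0.039326
P*K = -7/178*24 = -84/89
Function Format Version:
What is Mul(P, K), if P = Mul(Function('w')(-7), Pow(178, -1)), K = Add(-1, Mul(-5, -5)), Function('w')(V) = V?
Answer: Rational(-84, 89) ≈ -0.94382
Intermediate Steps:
K = 24 (K = Add(-1, 25) = 24)
P = Rational(-7, 178) (P = Mul(-7, Pow(178, -1)) = Mul(-7, Rational(1, 178)) = Rational(-7, 178) ≈ -0.039326)
Mul(P, K) = Mul(Rational(-7, 178), 24) = Rational(-84, 89)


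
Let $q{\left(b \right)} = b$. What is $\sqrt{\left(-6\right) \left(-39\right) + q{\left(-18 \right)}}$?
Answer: $6 \sqrt{6} \approx 14.697$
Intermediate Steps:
$\sqrt{\left(-6\right) \left(-39\right) + q{\left(-18 \right)}} = \sqrt{\left(-6\right) \left(-39\right) - 18} = \sqrt{234 - 18} = \sqrt{216} = 6 \sqrt{6}$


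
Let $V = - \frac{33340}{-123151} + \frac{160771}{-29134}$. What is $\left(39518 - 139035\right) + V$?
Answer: $- \frac{51010572077977}{512554462} \approx -99522.0$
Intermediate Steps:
$V = - \frac{2689683123}{512554462}$ ($V = \left(-33340\right) \left(- \frac{1}{123151}\right) + 160771 \left(- \frac{1}{29134}\right) = \frac{33340}{123151} - \frac{160771}{29134} = - \frac{2689683123}{512554462} \approx -5.2476$)
$\left(39518 - 139035\right) + V = \left(39518 - 139035\right) - \frac{2689683123}{512554462} = -99517 - \frac{2689683123}{512554462} = - \frac{51010572077977}{512554462}$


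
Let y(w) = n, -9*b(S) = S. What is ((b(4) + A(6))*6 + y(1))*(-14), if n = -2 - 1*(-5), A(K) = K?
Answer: -1526/3 ≈ -508.67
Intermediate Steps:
b(S) = -S/9
n = 3 (n = -2 + 5 = 3)
y(w) = 3
((b(4) + A(6))*6 + y(1))*(-14) = ((-⅑*4 + 6)*6 + 3)*(-14) = ((-4/9 + 6)*6 + 3)*(-14) = ((50/9)*6 + 3)*(-14) = (100/3 + 3)*(-14) = (109/3)*(-14) = -1526/3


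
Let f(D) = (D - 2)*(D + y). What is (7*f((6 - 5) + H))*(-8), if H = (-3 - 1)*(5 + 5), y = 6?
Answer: -75768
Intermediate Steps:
H = -40 (H = -4*10 = -40)
f(D) = (-2 + D)*(6 + D) (f(D) = (D - 2)*(D + 6) = (-2 + D)*(6 + D))
(7*f((6 - 5) + H))*(-8) = (7*(-12 + ((6 - 5) - 40)² + 4*((6 - 5) - 40)))*(-8) = (7*(-12 + (1 - 40)² + 4*(1 - 40)))*(-8) = (7*(-12 + (-39)² + 4*(-39)))*(-8) = (7*(-12 + 1521 - 156))*(-8) = (7*1353)*(-8) = 9471*(-8) = -75768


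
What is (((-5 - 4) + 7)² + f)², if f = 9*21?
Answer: 37249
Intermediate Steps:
f = 189
(((-5 - 4) + 7)² + f)² = (((-5 - 4) + 7)² + 189)² = ((-9 + 7)² + 189)² = ((-2)² + 189)² = (4 + 189)² = 193² = 37249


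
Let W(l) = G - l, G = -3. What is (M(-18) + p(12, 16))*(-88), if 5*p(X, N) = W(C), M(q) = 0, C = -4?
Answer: -88/5 ≈ -17.600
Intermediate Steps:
W(l) = -3 - l
p(X, N) = ⅕ (p(X, N) = (-3 - 1*(-4))/5 = (-3 + 4)/5 = (⅕)*1 = ⅕)
(M(-18) + p(12, 16))*(-88) = (0 + ⅕)*(-88) = (⅕)*(-88) = -88/5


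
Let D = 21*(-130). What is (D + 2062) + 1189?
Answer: 521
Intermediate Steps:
D = -2730
(D + 2062) + 1189 = (-2730 + 2062) + 1189 = -668 + 1189 = 521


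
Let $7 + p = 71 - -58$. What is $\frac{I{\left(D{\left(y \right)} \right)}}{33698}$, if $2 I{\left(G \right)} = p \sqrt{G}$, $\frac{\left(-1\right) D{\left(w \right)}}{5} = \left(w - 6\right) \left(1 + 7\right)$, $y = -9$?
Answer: $\frac{305 \sqrt{6}}{16849} \approx 0.044341$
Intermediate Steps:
$D{\left(w \right)} = 240 - 40 w$ ($D{\left(w \right)} = - 5 \left(w - 6\right) \left(1 + 7\right) = - 5 \left(-6 + w\right) 8 = - 5 \left(-48 + 8 w\right) = 240 - 40 w$)
$p = 122$ ($p = -7 + \left(71 - -58\right) = -7 + \left(71 + 58\right) = -7 + 129 = 122$)
$I{\left(G \right)} = 61 \sqrt{G}$ ($I{\left(G \right)} = \frac{122 \sqrt{G}}{2} = 61 \sqrt{G}$)
$\frac{I{\left(D{\left(y \right)} \right)}}{33698} = \frac{61 \sqrt{240 - -360}}{33698} = 61 \sqrt{240 + 360} \cdot \frac{1}{33698} = 61 \sqrt{600} \cdot \frac{1}{33698} = 61 \cdot 10 \sqrt{6} \cdot \frac{1}{33698} = 610 \sqrt{6} \cdot \frac{1}{33698} = \frac{305 \sqrt{6}}{16849}$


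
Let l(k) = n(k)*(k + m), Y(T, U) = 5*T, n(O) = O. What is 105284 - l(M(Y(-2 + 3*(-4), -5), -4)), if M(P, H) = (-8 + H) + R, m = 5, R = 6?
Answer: 105278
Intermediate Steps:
M(P, H) = -2 + H (M(P, H) = (-8 + H) + 6 = -2 + H)
l(k) = k*(5 + k) (l(k) = k*(k + 5) = k*(5 + k))
105284 - l(M(Y(-2 + 3*(-4), -5), -4)) = 105284 - (-2 - 4)*(5 + (-2 - 4)) = 105284 - (-6)*(5 - 6) = 105284 - (-6)*(-1) = 105284 - 1*6 = 105284 - 6 = 105278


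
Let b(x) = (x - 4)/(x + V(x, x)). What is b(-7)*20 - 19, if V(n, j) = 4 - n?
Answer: -74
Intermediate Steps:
b(x) = -1 + x/4 (b(x) = (x - 4)/(x + (4 - x)) = (-4 + x)/4 = (-4 + x)*(¼) = -1 + x/4)
b(-7)*20 - 19 = (-1 + (¼)*(-7))*20 - 19 = (-1 - 7/4)*20 - 19 = -11/4*20 - 19 = -55 - 19 = -74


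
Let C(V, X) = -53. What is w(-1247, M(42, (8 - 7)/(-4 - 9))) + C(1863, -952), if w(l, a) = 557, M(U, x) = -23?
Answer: 504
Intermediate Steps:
w(-1247, M(42, (8 - 7)/(-4 - 9))) + C(1863, -952) = 557 - 53 = 504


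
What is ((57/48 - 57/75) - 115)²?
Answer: 2100297241/160000 ≈ 13127.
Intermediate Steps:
((57/48 - 57/75) - 115)² = ((57*(1/48) - 57*1/75) - 115)² = ((19/16 - 19/25) - 115)² = (171/400 - 115)² = (-45829/400)² = 2100297241/160000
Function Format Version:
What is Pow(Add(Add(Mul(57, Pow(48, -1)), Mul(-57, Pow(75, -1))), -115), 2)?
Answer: Rational(2100297241, 160000) ≈ 13127.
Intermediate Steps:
Pow(Add(Add(Mul(57, Pow(48, -1)), Mul(-57, Pow(75, -1))), -115), 2) = Pow(Add(Add(Mul(57, Rational(1, 48)), Mul(-57, Rational(1, 75))), -115), 2) = Pow(Add(Add(Rational(19, 16), Rational(-19, 25)), -115), 2) = Pow(Add(Rational(171, 400), -115), 2) = Pow(Rational(-45829, 400), 2) = Rational(2100297241, 160000)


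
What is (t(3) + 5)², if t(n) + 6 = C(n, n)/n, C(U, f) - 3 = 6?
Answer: 4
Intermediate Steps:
C(U, f) = 9 (C(U, f) = 3 + 6 = 9)
t(n) = -6 + 9/n
(t(3) + 5)² = ((-6 + 9/3) + 5)² = ((-6 + 9*(⅓)) + 5)² = ((-6 + 3) + 5)² = (-3 + 5)² = 2² = 4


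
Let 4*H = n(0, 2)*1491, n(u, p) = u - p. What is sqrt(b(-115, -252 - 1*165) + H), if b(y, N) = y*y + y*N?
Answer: sqrt(241738)/2 ≈ 245.83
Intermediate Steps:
b(y, N) = y**2 + N*y
H = -1491/2 (H = ((0 - 1*2)*1491)/4 = ((0 - 2)*1491)/4 = (-2*1491)/4 = (1/4)*(-2982) = -1491/2 ≈ -745.50)
sqrt(b(-115, -252 - 1*165) + H) = sqrt(-115*((-252 - 1*165) - 115) - 1491/2) = sqrt(-115*((-252 - 165) - 115) - 1491/2) = sqrt(-115*(-417 - 115) - 1491/2) = sqrt(-115*(-532) - 1491/2) = sqrt(61180 - 1491/2) = sqrt(120869/2) = sqrt(241738)/2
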